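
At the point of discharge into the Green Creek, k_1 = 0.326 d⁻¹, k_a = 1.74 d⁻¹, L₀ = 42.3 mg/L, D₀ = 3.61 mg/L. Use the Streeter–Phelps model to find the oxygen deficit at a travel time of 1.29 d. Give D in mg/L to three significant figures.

D ≈ 5.75 mg/L

k_1 L₀/(k_a−k_1) = 0.326×42.3/(1.74−0.326) = 13.79/1.414 = 9.752 mg/L.
e^(−k_1 t) = e^(−0.326×1.290) = 0.6567; e^(−k_a t) = e^(−1.74×1.290) = 0.1060.
D = 9.752 × (0.6567 − 0.1060) + 3.61 × 0.1060 = 5.371 + 0.3826 = 5.753 mg/L.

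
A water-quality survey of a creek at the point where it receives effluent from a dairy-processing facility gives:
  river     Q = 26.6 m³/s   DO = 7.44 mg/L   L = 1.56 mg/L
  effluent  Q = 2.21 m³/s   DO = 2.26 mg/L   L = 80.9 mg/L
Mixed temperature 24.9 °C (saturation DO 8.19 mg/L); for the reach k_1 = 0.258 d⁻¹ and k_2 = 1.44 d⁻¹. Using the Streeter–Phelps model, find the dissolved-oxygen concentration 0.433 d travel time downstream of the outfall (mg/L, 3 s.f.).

Mixed DO = (26.6×7.44 + 2.21×2.26)/(26.6+2.21) = 202.9/28.81 = 7.043 mg/L.
Mixed L₀ = (26.6×1.56 + 2.21×80.9)/(28.81) = 220.3/28.81 = 7.646 mg/L.
Initial deficit D₀ = C_s − DO₀ = 8.19 − 7.043 = 1.147 mg/L.
D(0.433) = [0.258×7.646/(1.44−0.258)](e^(−0.258×0.433) − e^(−1.44×0.433)) + 1.147 e^(−1.44×0.433)
= 1.669 × (0.8943 − 0.5361) + 1.147 × 0.5361 = 1.213 mg/L.
DO = 8.19 − 1.213 = 6.977 mg/L.

DO ≈ 6.98 mg/L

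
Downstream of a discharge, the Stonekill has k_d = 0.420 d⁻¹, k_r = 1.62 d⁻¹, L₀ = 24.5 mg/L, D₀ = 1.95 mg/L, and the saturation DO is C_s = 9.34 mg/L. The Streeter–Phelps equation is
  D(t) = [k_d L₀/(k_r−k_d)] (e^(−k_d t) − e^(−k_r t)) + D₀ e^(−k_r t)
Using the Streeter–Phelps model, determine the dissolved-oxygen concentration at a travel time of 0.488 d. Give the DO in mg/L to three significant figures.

k_d L₀/(k_r−k_d) = 0.420×24.5/(1.62−0.420) = 10.29/1.200 = 8.575 mg/L.
e^(−k_d t) = e^(−0.420×0.4880) = 0.8147; e^(−k_r t) = e^(−1.62×0.4880) = 0.4536.
D = 8.575 × (0.8147 − 0.4536) + 1.95 × 0.4536 = 3.096 + 0.8845 = 3.981 mg/L.
DO = C_s − D = 9.34 − 3.981 = 5.359 mg/L.

DO ≈ 5.36 mg/L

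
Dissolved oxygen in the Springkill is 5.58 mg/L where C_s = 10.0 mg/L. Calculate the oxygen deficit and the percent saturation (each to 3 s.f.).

D ≈ 4.42 mg/L; 55.8 % saturation

D = C_s − C = 10.0 − 5.58 = 4.42 mg/L.
% saturation = 5.58/10.0 × 100 = 55.8 %.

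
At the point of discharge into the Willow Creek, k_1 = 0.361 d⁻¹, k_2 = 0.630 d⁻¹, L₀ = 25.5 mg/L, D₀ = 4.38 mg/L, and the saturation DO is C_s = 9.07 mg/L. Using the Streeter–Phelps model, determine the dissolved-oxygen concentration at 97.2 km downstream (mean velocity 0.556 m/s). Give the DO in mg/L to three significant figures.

DO ≈ 0.927 mg/L

Travel time t = x/v = 97.2 km / (0.556 m/s) = 97200 m / 0.556 m/s = 174800 s = 2.023 d.
k_1 L₀/(k_2−k_1) = 0.361×25.5/(0.630−0.361) = 9.205/0.2690 = 34.22 mg/L.
e^(−k_1 t) = e^(−0.361×2.023) = 0.4817; e^(−k_2 t) = e^(−0.630×2.023) = 0.2795.
D = 34.22 × (0.4817 − 0.2795) + 4.38 × 0.2795 = 6.919 + 1.224 = 8.143 mg/L.
DO = C_s − D = 9.07 − 8.143 = 0.9266 mg/L.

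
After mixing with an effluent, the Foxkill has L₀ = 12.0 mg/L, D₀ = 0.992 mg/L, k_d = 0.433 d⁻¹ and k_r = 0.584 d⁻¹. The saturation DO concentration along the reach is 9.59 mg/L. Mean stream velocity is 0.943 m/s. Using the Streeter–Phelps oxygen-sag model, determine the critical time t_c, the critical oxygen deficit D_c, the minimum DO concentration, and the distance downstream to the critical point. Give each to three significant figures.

At the critical point dD/dt = 0, so k_d L₀ e^(−k_d t) = k_r D. Substituting D(t) from the Streeter–Phelps equation and solving for t gives
t_c = ln[(k_r/k_d)(1 − D₀(k_r−k_d)/(k_d L₀))] / (k_r−k_d).
Here k_r−k_d = 0.1510 d⁻¹ and 1 − D₀(k_r−k_d)/(k_d L₀) = 1 − 0.992×0.1510/(0.433×12.0) = 0.9712, so
t_c = ln(1.349 × 0.9712) / 0.1510 = 0.2699 / 0.1510 = 1.787 d.
D_c = (k_d/k_r) L₀ e^(−k_d t_c) = (0.433/0.584) × 12.0 × e^(−0.433×1.787) = 0.7414 × 12.0 × 0.4612 = 4.103 mg/L.
Minimum DO = C_s − D_c = 9.59 − 4.103 = 5.487 mg/L.
x_c = v t_c = 0.943 m/s × 1.787 d × 86400 s/d = 145600 m ≈ 146 km.

t_c ≈ 1.79 d; D_c ≈ 4.10 mg/L; min DO ≈ 5.49 mg/L; x_c ≈ 146 km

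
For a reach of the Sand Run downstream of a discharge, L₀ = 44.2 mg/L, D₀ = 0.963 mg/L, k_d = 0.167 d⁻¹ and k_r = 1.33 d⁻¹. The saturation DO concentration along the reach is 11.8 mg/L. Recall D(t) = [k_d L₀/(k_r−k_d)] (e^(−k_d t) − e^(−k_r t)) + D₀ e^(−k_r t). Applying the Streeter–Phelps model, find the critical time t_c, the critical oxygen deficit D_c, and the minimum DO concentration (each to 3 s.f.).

t_c ≈ 1.64 d; D_c ≈ 4.22 mg/L; min DO ≈ 7.58 mg/L

With k_r/k_d = 7.964 and 1 − D₀(k_r−k_d)/(k_d L₀) = 0.8483,
t_c = ln(7.964 × 0.8483) / (1.33 − 0.167) = ln(6.756) / 1.163 = 1.910/1.163 = 1.643 d.
L(t_c) = L₀ e^(−k_d t_c) = 44.2 × 0.7601 = 33.60 mg/L, and at the critical point k_r D_c = k_d L, so D_c = (0.167/1.33) × 33.60 = 4.218 mg/L.
Minimum DO = C_s − D_c = 11.8 − 4.218 = 7.582 mg/L.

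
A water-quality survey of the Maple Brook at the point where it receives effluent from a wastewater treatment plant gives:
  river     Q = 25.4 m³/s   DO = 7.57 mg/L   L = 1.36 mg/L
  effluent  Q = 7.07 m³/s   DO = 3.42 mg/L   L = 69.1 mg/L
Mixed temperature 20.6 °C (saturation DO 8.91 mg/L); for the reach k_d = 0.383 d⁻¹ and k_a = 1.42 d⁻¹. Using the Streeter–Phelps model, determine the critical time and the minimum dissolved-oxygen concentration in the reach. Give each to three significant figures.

t_c ≈ 0.807 d; minimum DO ≈ 5.72 mg/L

Mixed DO = (25.4×7.57 + 7.07×3.42)/(25.4+7.07) = 216.5/32.47 = 6.666 mg/L.
Mixed L₀ = (25.4×1.36 + 7.07×69.1)/(32.47) = 523.1/32.47 = 16.11 mg/L.
Initial deficit D₀ = C_s − DO₀ = 8.91 − 6.666 = 2.244 mg/L.
t_c = (1/1.037) ln[(1.42/0.383)(1 − 2.244×1.037/(0.383×16.11))] = 0.9643 × ln(2.309) = 0.8072 d.
D_c = (0.383/1.42) × 16.11 × e^(−0.383×0.8072) = 0.2697 × 16.11 × 0.7341 = 3.190 mg/L.
Minimum DO = 8.91 − 3.190 = 5.720 mg/L.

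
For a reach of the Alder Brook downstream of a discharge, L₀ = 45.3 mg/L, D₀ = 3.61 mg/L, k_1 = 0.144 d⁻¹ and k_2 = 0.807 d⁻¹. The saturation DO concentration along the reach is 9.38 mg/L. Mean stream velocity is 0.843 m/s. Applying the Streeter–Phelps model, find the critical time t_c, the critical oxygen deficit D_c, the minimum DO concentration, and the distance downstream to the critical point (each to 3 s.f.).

t_c ≈ 1.91 d; D_c ≈ 6.14 mg/L; min DO ≈ 3.24 mg/L; x_c ≈ 139 km

At the critical point dD/dt = 0, so k_1 L₀ e^(−k_1 t) = k_2 D. Substituting D(t) from the Streeter–Phelps equation and solving for t gives
t_c = ln[(k_2/k_1)(1 − D₀(k_2−k_1)/(k_1 L₀))] / (k_2−k_1).
Here k_2−k_1 = 0.6630 d⁻¹ and 1 − D₀(k_2−k_1)/(k_1 L₀) = 1 − 3.61×0.6630/(0.144×45.3) = 0.6331, so
t_c = ln(5.604 × 0.6331) / 0.6630 = 1.266 / 0.6630 = 1.910 d.
L(t_c) = L₀ e^(−k_1 t_c) = 45.3 × 0.7595 = 34.41 mg/L, and at the critical point k_2 D_c = k_1 L, so D_c = (0.144/0.807) × 34.41 = 6.140 mg/L.
Minimum DO = C_s − D_c = 9.38 − 6.140 = 3.240 mg/L.
x_c = v t_c = 0.843 m/s × 1.910 d × 86400 s/d = 139100 m ≈ 139 km.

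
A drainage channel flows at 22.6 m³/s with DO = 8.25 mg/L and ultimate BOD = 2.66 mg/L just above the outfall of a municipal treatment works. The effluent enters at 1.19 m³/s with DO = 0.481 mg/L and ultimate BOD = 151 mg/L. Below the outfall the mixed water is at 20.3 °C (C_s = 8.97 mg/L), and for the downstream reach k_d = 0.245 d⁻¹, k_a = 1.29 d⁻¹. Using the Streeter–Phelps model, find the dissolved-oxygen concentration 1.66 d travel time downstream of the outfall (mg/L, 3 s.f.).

Mixed DO = (22.6×8.25 + 1.19×0.481)/(22.6+1.19) = 187.0/23.79 = 7.861 mg/L.
Mixed L₀ = (22.6×2.66 + 1.19×151)/(23.79) = 239.8/23.79 = 10.08 mg/L.
Initial deficit D₀ = C_s − DO₀ = 8.97 − 7.861 = 1.109 mg/L.
D(1.66) = [0.245×10.08/(1.29−0.245)](e^(−0.245×1.66) − e^(−1.29×1.66)) + 1.109 e^(−1.29×1.66)
= 2.363 × (0.6658 − 0.1175) + 1.109 × 0.1175 = 1.426 mg/L.
DO = 8.97 − 1.426 = 7.544 mg/L.

DO ≈ 7.54 mg/L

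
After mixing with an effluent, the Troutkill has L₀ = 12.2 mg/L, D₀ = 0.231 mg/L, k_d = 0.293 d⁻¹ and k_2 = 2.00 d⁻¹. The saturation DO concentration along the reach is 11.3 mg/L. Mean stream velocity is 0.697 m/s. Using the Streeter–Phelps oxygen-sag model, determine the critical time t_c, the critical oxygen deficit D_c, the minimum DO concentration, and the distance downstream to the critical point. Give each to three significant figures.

t_c ≈ 1.06 d; D_c ≈ 1.31 mg/L; min DO ≈ 9.99 mg/L; x_c ≈ 63.6 km

At the critical point dD/dt = 0, so k_d L₀ e^(−k_d t) = k_2 D. Substituting D(t) from the Streeter–Phelps equation and solving for t gives
t_c = ln[(k_2/k_d)(1 − D₀(k_2−k_d)/(k_d L₀))] / (k_2−k_d).
Here k_2−k_d = 1.707 d⁻¹ and 1 − D₀(k_2−k_d)/(k_d L₀) = 1 − 0.231×1.707/(0.293×12.2) = 0.8897, so
t_c = ln(6.826 × 0.8897) / 1.707 = 1.804 / 1.707 = 1.057 d.
D_c = (k_d/k_2) L₀ e^(−k_d t_c) = (0.293/2.00) × 12.2 × e^(−0.293×1.057) = 0.1465 × 12.2 × 0.7337 = 1.311 mg/L.
Minimum DO = C_s − D_c = 11.3 − 1.311 = 9.989 mg/L.
x_c = v t_c = 0.697 m/s × 1.057 d × 86400 s/d = 63640 m ≈ 63.6 km.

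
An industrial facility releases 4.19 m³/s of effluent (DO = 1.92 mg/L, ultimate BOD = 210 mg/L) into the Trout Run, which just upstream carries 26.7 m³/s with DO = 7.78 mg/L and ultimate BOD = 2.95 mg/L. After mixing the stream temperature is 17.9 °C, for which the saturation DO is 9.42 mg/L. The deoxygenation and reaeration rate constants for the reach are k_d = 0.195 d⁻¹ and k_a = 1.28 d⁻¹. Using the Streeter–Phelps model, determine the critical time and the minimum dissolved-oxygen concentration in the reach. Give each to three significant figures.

Mixed DO = (26.7×7.78 + 4.19×1.92)/(26.7+4.19) = 215.8/30.89 = 6.985 mg/L.
Mixed L₀ = (26.7×2.95 + 4.19×210)/(30.89) = 958.7/30.89 = 31.03 mg/L.
Initial deficit D₀ = C_s − DO₀ = 9.42 − 6.985 = 2.435 mg/L.
t_c = (1/1.085) ln[(1.28/0.195)(1 − 2.435×1.085/(0.195×31.03))] = 0.9217 × ln(3.699) = 1.205 d.
D_c = (0.195/1.28) × 31.03 × e^(−0.195×1.205) = 0.1523 × 31.03 × 0.7905 = 3.738 mg/L.
Minimum DO = 9.42 − 3.738 = 5.682 mg/L.

t_c ≈ 1.21 d; minimum DO ≈ 5.68 mg/L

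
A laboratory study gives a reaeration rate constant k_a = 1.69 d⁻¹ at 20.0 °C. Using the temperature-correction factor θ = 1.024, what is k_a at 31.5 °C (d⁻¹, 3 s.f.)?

k_a(T₂) = k_a(T₁) · θ^(T₂−T₁) = 1.69 × 1.024^(31.5−20.0)
= 1.69 × 1.024^11.5 = 1.69 × 1.314 = 2.220 d⁻¹.

k_a ≈ 2.22 d⁻¹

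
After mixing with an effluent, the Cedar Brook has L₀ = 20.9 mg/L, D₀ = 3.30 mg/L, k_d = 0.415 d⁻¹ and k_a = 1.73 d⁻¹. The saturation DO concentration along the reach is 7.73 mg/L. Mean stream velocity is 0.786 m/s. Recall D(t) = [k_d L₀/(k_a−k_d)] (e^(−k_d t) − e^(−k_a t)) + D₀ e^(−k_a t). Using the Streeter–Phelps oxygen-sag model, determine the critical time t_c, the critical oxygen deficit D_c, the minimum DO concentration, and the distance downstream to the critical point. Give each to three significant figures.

At the critical point dD/dt = 0, so k_d L₀ e^(−k_d t) = k_a D. Substituting D(t) from the Streeter–Phelps equation and solving for t gives
t_c = ln[(k_a/k_d)(1 − D₀(k_a−k_d)/(k_d L₀))] / (k_a−k_d).
Here k_a−k_d = 1.315 d⁻¹ and 1 − D₀(k_a−k_d)/(k_d L₀) = 1 − 3.30×1.315/(0.415×20.9) = 0.4997, so
t_c = ln(4.169 × 0.4997) / 1.315 = 0.7338 / 1.315 = 0.5580 d.
L(t_c) = L₀ e^(−k_d t_c) = 20.9 × 0.7933 = 16.58 mg/L, and at the critical point k_a D_c = k_d L, so D_c = (0.415/1.73) × 16.58 = 3.977 mg/L.
Minimum DO = C_s − D_c = 7.73 − 3.977 = 3.753 mg/L.
x_c = v t_c = 0.786 m/s × 0.5580 d × 86400 s/d = 37900 m ≈ 37.9 km.

t_c ≈ 0.558 d; D_c ≈ 3.98 mg/L; min DO ≈ 3.75 mg/L; x_c ≈ 37.9 km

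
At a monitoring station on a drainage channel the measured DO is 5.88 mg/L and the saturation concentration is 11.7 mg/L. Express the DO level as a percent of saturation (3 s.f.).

% saturation = C/C_s × 100 = 5.88/11.7 × 100 = 50.3 %.

50.3 % saturation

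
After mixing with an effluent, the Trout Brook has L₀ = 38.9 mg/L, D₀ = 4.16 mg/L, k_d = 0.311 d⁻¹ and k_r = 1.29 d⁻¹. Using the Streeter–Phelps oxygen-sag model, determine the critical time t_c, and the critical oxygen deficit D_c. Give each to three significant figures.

At the critical point dD/dt = 0, so k_d L₀ e^(−k_d t) = k_r D. Substituting D(t) from the Streeter–Phelps equation and solving for t gives
t_c = ln[(k_r/k_d)(1 − D₀(k_r−k_d)/(k_d L₀))] / (k_r−k_d).
Here k_r−k_d = 0.9790 d⁻¹ and 1 − D₀(k_r−k_d)/(k_d L₀) = 1 − 4.16×0.9790/(0.311×38.9) = 0.6634, so
t_c = ln(4.148 × 0.6634) / 0.9790 = 1.012 / 0.9790 = 1.034 d.
D_c = (k_d/k_r) L₀ e^(−k_d t_c) = (0.311/1.29) × 38.9 × e^(−0.311×1.034) = 0.2411 × 38.9 × 0.7250 = 6.800 mg/L.

t_c ≈ 1.03 d; D_c ≈ 6.80 mg/L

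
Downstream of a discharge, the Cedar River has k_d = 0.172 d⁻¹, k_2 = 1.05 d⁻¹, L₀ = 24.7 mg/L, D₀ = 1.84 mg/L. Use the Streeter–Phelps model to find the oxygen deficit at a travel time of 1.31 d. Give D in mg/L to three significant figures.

D ≈ 3.10 mg/L

k_d L₀/(k_2−k_d) = 0.172×24.7/(1.05−0.172) = 4.248/0.8780 = 4.839 mg/L.
e^(−k_d t) = e^(−0.172×1.310) = 0.7983; e^(−k_2 t) = e^(−1.05×1.310) = 0.2527.
D = 4.839 × (0.7983 − 0.2527) + 1.84 × 0.2527 = 2.640 + 0.4650 = 3.105 mg/L.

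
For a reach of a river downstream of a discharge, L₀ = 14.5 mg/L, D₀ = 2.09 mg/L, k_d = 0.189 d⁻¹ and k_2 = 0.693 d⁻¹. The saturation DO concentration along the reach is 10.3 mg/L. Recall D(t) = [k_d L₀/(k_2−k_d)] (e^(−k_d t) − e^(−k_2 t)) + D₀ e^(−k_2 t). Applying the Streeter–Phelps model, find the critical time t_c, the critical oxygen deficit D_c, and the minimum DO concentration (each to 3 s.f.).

At the critical point dD/dt = 0, so k_d L₀ e^(−k_d t) = k_2 D. Substituting D(t) from the Streeter–Phelps equation and solving for t gives
t_c = ln[(k_2/k_d)(1 − D₀(k_2−k_d)/(k_d L₀))] / (k_2−k_d).
Here k_2−k_d = 0.5040 d⁻¹ and 1 − D₀(k_2−k_d)/(k_d L₀) = 1 − 2.09×0.5040/(0.189×14.5) = 0.6156, so
t_c = ln(3.667 × 0.6156) / 0.5040 = 0.8142 / 0.5040 = 1.615 d.
D_c = (k_d/k_2) L₀ e^(−k_d t_c) = (0.189/0.693) × 14.5 × e^(−0.189×1.615) = 0.2727 × 14.5 × 0.7369 = 2.914 mg/L.
Minimum DO = C_s − D_c = 10.3 − 2.914 = 7.386 mg/L.

t_c ≈ 1.62 d; D_c ≈ 2.91 mg/L; min DO ≈ 7.39 mg/L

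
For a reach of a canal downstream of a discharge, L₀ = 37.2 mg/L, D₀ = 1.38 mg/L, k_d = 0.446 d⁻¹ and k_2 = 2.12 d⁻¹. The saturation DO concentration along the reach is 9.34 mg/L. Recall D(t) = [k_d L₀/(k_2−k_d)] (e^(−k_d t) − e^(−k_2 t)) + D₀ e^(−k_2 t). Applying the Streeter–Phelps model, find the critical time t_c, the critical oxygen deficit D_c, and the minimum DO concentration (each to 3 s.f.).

With k_2/k_d = 4.753 and 1 − D₀(k_2−k_d)/(k_d L₀) = 0.8608,
t_c = ln(4.753 × 0.8608) / (2.12 − 0.446) = ln(4.092) / 1.674 = 1.409/1.674 = 0.8416 d.
D_c = (k_d/k_2) L₀ e^(−k_d t_c) = (0.446/2.12) × 37.2 × e^(−0.446×0.8416) = 0.2104 × 37.2 × 0.6870 = 5.377 mg/L.
Minimum DO = C_s − D_c = 9.34 − 5.377 = 3.963 mg/L.

t_c ≈ 0.842 d; D_c ≈ 5.38 mg/L; min DO ≈ 3.96 mg/L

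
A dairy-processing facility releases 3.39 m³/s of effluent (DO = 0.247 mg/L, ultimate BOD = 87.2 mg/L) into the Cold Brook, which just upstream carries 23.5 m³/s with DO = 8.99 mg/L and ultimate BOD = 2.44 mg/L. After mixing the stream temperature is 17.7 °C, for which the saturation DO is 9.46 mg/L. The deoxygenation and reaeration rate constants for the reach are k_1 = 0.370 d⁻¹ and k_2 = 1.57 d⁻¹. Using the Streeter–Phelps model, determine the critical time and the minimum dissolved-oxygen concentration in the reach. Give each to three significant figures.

t_c ≈ 0.795 d; minimum DO ≈ 7.15 mg/L

Mixed DO = (23.5×8.99 + 3.39×0.247)/(23.5+3.39) = 212.1/26.89 = 7.888 mg/L.
Mixed L₀ = (23.5×2.44 + 3.39×87.2)/(26.89) = 352.9/26.89 = 13.13 mg/L.
Initial deficit D₀ = C_s − DO₀ = 9.46 − 7.888 = 1.572 mg/L.
t_c = (1/1.200) ln[(1.57/0.370)(1 − 1.572×1.200/(0.370×13.13))] = 0.8333 × ln(2.595) = 0.7946 d.
D_c = (0.370/1.57) × 13.13 × e^(−0.370×0.7946) = 0.2357 × 13.13 × 0.7453 = 2.305 mg/L.
Minimum DO = 9.46 − 2.305 = 7.155 mg/L.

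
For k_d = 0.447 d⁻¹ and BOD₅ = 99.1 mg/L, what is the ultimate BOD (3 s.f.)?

L₀ ≈ 111 mg/L

BOD₅ = L₀(1 − e^(−5k_d)) ⇒ L₀ = BOD₅ / (1 − e^(−5×0.447))
= 99.1 / (1 − 0.1070) = 99.1 / 0.8930 = 111.0 mg/L.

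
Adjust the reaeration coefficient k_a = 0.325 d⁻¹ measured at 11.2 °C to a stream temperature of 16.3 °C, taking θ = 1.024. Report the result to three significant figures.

k_a ≈ 0.367 d⁻¹

k_a(T₂) = k_a(T₁) · θ^(T₂−T₁) = 0.325 × 1.024^(16.3−11.2)
= 0.325 × 1.024^5.10 = 0.325 × 1.129 = 0.3668 d⁻¹.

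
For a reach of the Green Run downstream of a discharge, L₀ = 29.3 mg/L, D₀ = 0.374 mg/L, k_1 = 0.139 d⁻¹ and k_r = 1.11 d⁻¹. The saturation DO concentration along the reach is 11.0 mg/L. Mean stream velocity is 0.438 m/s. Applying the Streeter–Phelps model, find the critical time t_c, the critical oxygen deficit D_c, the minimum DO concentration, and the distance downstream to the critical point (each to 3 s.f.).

t_c ≈ 2.04 d; D_c ≈ 2.76 mg/L; min DO ≈ 8.24 mg/L; x_c ≈ 77.3 km

With k_r/k_1 = 7.986 and 1 − D₀(k_r−k_1)/(k_1 L₀) = 0.9108,
t_c = ln(7.986 × 0.9108) / (1.11 − 0.139) = ln(7.274) / 0.9710 = 1.984/0.9710 = 2.044 d.
L(t_c) = L₀ e^(−k_1 t_c) = 29.3 × 0.7527 = 22.06 mg/L, and at the critical point k_r D_c = k_1 L, so D_c = (0.139/1.11) × 22.06 = 2.762 mg/L.
Minimum DO = C_s − D_c = 11.0 − 2.762 = 8.238 mg/L.
x_c = v t_c = 0.438 m/s × 2.044 d × 86400 s/d = 77330 m ≈ 77.3 km.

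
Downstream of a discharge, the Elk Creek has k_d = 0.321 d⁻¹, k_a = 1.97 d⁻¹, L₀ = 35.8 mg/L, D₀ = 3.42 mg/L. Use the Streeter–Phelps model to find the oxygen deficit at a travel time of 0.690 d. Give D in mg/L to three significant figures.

k_d L₀/(k_a−k_d) = 0.321×35.8/(1.97−0.321) = 11.49/1.649 = 6.969 mg/L.
e^(−k_d t) = e^(−0.321×0.6900) = 0.8013; e^(−k_a t) = e^(−1.97×0.6900) = 0.2568.
D = 6.969 × (0.8013 − 0.2568) + 3.42 × 0.2568 = 3.794 + 0.8784 = 4.673 mg/L.

D ≈ 4.67 mg/L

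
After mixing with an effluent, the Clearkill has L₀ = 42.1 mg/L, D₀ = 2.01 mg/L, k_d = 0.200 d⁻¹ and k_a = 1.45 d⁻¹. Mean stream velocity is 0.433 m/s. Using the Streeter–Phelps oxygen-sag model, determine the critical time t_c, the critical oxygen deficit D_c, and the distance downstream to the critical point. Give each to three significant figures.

With k_a/k_d = 7.250 and 1 − D₀(k_a−k_d)/(k_d L₀) = 0.7016,
t_c = ln(7.250 × 0.7016) / (1.45 − 0.200) = ln(5.087) / 1.250 = 1.627/1.250 = 1.301 d.
D_c = (k_d/k_a) L₀ e^(−k_d t_c) = (0.200/1.45) × 42.1 × e^(−0.200×1.301) = 0.1379 × 42.1 × 0.7709 = 4.476 mg/L.
x_c = v t_c = 0.433 m/s × 1.301 d × 86400 s/d = 48680 m ≈ 48.7 km.

t_c ≈ 1.30 d; D_c ≈ 4.48 mg/L; x_c ≈ 48.7 km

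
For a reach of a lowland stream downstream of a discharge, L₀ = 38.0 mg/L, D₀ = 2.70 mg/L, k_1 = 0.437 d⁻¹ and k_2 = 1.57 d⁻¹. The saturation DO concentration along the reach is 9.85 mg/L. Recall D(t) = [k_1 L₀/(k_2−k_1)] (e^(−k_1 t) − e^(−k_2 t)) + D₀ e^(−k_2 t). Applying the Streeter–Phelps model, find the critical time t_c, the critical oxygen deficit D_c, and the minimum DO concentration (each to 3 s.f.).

At the critical point dD/dt = 0, so k_1 L₀ e^(−k_1 t) = k_2 D. Substituting D(t) from the Streeter–Phelps equation and solving for t gives
t_c = ln[(k_2/k_1)(1 − D₀(k_2−k_1)/(k_1 L₀))] / (k_2−k_1).
Here k_2−k_1 = 1.133 d⁻¹ and 1 − D₀(k_2−k_1)/(k_1 L₀) = 1 − 2.70×1.133/(0.437×38.0) = 0.8158, so
t_c = ln(3.593 × 0.8158) / 1.133 = 1.075 / 1.133 = 0.9491 d.
L(t_c) = L₀ e^(−k_1 t_c) = 38.0 × 0.6605 = 25.10 mg/L, and at the critical point k_2 D_c = k_1 L, so D_c = (0.437/1.57) × 25.10 = 6.986 mg/L.
Minimum DO = C_s − D_c = 9.85 − 6.986 = 2.864 mg/L.

t_c ≈ 0.949 d; D_c ≈ 6.99 mg/L; min DO ≈ 2.86 mg/L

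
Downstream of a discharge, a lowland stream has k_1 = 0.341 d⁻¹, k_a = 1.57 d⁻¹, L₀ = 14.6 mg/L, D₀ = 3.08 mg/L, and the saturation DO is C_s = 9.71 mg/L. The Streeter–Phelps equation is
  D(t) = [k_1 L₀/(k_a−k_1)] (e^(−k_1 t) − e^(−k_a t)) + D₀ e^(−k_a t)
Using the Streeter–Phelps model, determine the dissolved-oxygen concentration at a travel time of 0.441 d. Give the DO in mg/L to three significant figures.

k_1 L₀/(k_a−k_1) = 0.341×14.6/(1.57−0.341) = 4.979/1.229 = 4.051 mg/L.
e^(−k_1 t) = e^(−0.341×0.4410) = 0.8604; e^(−k_a t) = e^(−1.57×0.4410) = 0.5004.
D = 4.051 × (0.8604 − 0.5004) + 3.08 × 0.5004 = 1.458 + 1.541 = 2.999 mg/L.
DO = C_s − D = 9.71 − 2.999 = 6.711 mg/L.

DO ≈ 6.71 mg/L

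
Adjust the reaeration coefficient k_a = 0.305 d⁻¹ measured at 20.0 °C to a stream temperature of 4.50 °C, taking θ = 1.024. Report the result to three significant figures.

k_a ≈ 0.211 d⁻¹

k_a(T₂) = k_a(T₁) · θ^(T₂−T₁) = 0.305 × 1.024^(4.50−20.0)
= 0.305 × 1.024^-15.5 = 0.305 × 0.6924 = 0.2112 d⁻¹.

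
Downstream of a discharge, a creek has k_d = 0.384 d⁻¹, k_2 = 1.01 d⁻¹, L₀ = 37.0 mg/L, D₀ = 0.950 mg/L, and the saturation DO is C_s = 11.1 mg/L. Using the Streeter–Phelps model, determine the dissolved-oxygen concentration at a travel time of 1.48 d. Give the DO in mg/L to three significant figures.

k_d L₀/(k_2−k_d) = 0.384×37.0/(1.01−0.384) = 14.21/0.6260 = 22.70 mg/L.
e^(−k_d t) = e^(−0.384×1.480) = 0.5665; e^(−k_2 t) = e^(−1.01×1.480) = 0.2243.
D = 22.70 × (0.5665 − 0.2243) + 0.950 × 0.2243 = 7.766 + 0.2131 = 7.979 mg/L.
DO = C_s − D = 11.1 − 7.979 = 3.121 mg/L.

DO ≈ 3.12 mg/L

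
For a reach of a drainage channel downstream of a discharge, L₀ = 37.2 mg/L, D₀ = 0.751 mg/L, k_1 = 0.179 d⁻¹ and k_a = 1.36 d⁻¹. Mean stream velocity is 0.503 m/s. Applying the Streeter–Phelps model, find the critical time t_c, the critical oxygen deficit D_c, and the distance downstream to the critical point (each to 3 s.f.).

t_c ≈ 1.60 d; D_c ≈ 3.68 mg/L; x_c ≈ 69.4 km

t_c = [1/(k_a−k_1)] ln[(k_a/k_1)(1 − D₀(k_a−k_1)/(k_1 L₀))]
= [1/(1.36−0.179)] ln[(1.36/0.179)(1 − 0.751×1.181/(0.179×37.2))]
= (1/1.181) ln[7.598 × 0.8668] = 0.8467 × ln(6.586) = 0.8467 × 1.885 = 1.596 d.
D_c = (k_1/k_a) L₀ e^(−k_1 t_c) = (0.179/1.36) × 37.2 × e^(−0.179×1.596) = 0.1316 × 37.2 × 0.7515 = 3.679 mg/L.
x_c = v t_c = 0.503 m/s × 1.596 d × 86400 s/d = 69360 m ≈ 69.4 km.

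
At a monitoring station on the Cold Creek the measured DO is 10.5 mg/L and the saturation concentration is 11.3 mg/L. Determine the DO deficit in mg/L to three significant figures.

D ≈ 0.800 mg/L

D = C_s − C = 11.3 − 10.5 = 0.800 mg/L.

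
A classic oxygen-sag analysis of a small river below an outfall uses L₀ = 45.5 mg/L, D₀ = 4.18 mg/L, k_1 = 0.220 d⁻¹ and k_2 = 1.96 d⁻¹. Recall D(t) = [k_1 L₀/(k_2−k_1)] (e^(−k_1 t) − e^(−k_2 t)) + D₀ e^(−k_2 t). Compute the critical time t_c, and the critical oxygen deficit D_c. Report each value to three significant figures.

t_c ≈ 0.512 d; D_c ≈ 4.56 mg/L

With k_2/k_1 = 8.909 and 1 − D₀(k_2−k_1)/(k_1 L₀) = 0.2734,
t_c = ln(8.909 × 0.2734) / (1.96 − 0.220) = ln(2.436) / 1.740 = 0.8903/1.740 = 0.5117 d.
L(t_c) = L₀ e^(−k_1 t_c) = 45.5 × 0.8935 = 40.66 mg/L, and at the critical point k_2 D_c = k_1 L, so D_c = (0.220/1.96) × 40.66 = 4.563 mg/L.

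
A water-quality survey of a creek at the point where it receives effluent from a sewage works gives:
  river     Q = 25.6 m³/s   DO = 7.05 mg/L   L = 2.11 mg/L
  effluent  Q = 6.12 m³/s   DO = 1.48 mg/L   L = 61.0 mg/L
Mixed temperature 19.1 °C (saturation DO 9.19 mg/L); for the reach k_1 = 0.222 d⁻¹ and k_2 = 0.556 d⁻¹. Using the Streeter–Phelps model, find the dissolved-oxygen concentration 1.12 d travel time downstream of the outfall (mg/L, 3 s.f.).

DO ≈ 5.29 mg/L

Mixed DO = (25.6×7.05 + 6.12×1.48)/(25.6+6.12) = 189.5/31.72 = 5.975 mg/L.
Mixed L₀ = (25.6×2.11 + 6.12×61.0)/(31.72) = 427.3/31.72 = 13.47 mg/L.
Initial deficit D₀ = C_s − DO₀ = 9.19 − 5.975 = 3.215 mg/L.
D(1.12) = [0.222×13.47/(0.556−0.222)](e^(−0.222×1.12) − e^(−0.556×1.12)) + 3.215 e^(−0.556×1.12)
= 8.955 × (0.7799 − 0.5365) + 3.215 × 0.5365 = 3.904 mg/L.
DO = 9.19 − 3.904 = 5.286 mg/L.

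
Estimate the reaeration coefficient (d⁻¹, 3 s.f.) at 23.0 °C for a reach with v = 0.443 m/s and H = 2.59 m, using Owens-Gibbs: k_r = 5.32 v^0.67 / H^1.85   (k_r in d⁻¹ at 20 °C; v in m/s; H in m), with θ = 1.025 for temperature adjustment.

k_r(20) = 5.32 × 0.443^0.67 / 2.59^1.85 = 5.32 × 0.5795 / 5.816 = 0.5301 d⁻¹.
k_r(23.0) = 0.5301 × 1.025^(23.0−20) = 0.5301 × 1.077 = 0.5709 d⁻¹.

k_r ≈ 0.571 d⁻¹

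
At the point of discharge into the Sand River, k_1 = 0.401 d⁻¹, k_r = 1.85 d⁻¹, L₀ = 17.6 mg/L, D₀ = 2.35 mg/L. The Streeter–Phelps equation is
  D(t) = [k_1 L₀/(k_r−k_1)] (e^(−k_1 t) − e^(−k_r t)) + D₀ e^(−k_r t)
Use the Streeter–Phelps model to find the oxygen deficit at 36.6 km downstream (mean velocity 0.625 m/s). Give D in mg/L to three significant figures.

Travel time t = x/v = 36.6 km / (0.625 m/s) = 36600 m / 0.625 m/s = 58560 s = 0.6778 d.
k_1 L₀/(k_r−k_1) = 0.401×17.6/(1.85−0.401) = 7.058/1.449 = 4.871 mg/L.
e^(−k_1 t) = e^(−0.401×0.6778) = 0.7620; e^(−k_r t) = e^(−1.85×0.6778) = 0.2854.
D = 4.871 × (0.7620 − 0.2854) + 2.35 × 0.2854 = 2.321 + 0.6707 = 2.992 mg/L.

D ≈ 2.99 mg/L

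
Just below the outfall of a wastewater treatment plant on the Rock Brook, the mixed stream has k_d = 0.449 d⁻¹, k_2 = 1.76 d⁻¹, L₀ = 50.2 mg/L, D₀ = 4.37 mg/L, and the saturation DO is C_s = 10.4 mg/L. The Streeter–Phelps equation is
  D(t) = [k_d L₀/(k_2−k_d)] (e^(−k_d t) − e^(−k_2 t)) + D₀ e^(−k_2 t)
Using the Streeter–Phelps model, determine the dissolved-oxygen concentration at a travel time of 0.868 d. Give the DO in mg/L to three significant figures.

k_d L₀/(k_2−k_d) = 0.449×50.2/(1.76−0.449) = 22.54/1.311 = 17.19 mg/L.
e^(−k_d t) = e^(−0.449×0.8680) = 0.6772; e^(−k_2 t) = e^(−1.76×0.8680) = 0.2170.
D = 17.19 × (0.6772 − 0.2170) + 4.37 × 0.2170 = 7.912 + 0.9485 = 8.861 mg/L.
DO = C_s − D = 10.4 − 8.861 = 1.539 mg/L.

DO ≈ 1.54 mg/L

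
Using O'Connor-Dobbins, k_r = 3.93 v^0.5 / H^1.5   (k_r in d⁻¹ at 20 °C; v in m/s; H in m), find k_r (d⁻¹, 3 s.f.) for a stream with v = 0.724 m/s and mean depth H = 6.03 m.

k_r ≈ 0.226 d⁻¹

k_r = 3.93 × 0.724^0.5 / 6.03^1.5 = 3.93 × 0.8509 / 14.81 = 0.2258 d⁻¹.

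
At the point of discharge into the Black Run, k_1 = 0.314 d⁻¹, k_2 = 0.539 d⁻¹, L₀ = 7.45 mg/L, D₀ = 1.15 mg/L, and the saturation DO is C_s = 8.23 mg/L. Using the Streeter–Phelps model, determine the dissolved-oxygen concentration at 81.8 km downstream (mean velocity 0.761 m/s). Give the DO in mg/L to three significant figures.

Travel time t = x/v = 81.8 km / (0.761 m/s) = 81800 m / 0.761 m/s = 107500 s = 1.244 d.
k_1 L₀/(k_2−k_1) = 0.314×7.45/(0.539−0.314) = 2.339/0.2250 = 10.40 mg/L.
e^(−k_1 t) = e^(−0.314×1.244) = 0.6766; e^(−k_2 t) = e^(−0.539×1.244) = 0.5114.
D = 10.40 × (0.6766 − 0.5114) + 1.15 × 0.5114 = 1.718 + 0.5881 = 2.306 mg/L.
DO = C_s − D = 8.23 − 2.306 = 5.924 mg/L.

DO ≈ 5.92 mg/L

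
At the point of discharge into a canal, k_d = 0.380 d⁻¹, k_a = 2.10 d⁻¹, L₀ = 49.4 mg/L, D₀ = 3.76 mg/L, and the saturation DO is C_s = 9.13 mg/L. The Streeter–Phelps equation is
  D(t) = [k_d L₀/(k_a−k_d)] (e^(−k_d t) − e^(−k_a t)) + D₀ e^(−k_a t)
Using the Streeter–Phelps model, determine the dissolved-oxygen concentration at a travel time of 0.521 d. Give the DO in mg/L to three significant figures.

DO ≈ 2.57 mg/L

k_d L₀/(k_a−k_d) = 0.380×49.4/(2.10−0.380) = 18.77/1.720 = 10.91 mg/L.
e^(−k_d t) = e^(−0.380×0.5210) = 0.8204; e^(−k_a t) = e^(−2.10×0.5210) = 0.3348.
D = 10.91 × (0.8204 − 0.3348) + 3.76 × 0.3348 = 5.299 + 1.259 = 6.558 mg/L.
DO = C_s − D = 9.13 − 6.558 = 2.572 mg/L.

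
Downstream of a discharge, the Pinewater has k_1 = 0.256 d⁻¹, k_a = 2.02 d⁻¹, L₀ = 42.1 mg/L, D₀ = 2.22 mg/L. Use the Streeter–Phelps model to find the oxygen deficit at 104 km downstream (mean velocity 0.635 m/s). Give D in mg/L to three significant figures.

Travel time t = x/v = 104 km / (0.635 m/s) = 104000 m / 0.635 m/s = 163800 s = 1.896 d.
k_1 L₀/(k_a−k_1) = 0.256×42.1/(2.02−0.256) = 10.78/1.764 = 6.110 mg/L.
e^(−k_1 t) = e^(−0.256×1.896) = 0.6155; e^(−k_a t) = e^(−2.02×1.896) = 0.02173.
D = 6.110 × (0.6155 − 0.02173) + 2.22 × 0.02173 = 3.628 + 0.04824 = 3.676 mg/L.

D ≈ 3.68 mg/L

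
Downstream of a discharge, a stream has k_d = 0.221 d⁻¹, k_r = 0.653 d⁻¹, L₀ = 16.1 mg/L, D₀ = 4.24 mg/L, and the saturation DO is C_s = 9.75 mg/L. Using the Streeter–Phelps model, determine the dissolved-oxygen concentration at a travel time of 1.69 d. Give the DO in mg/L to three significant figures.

DO ≈ 5.41 mg/L

k_d L₀/(k_r−k_d) = 0.221×16.1/(0.653−0.221) = 3.558/0.4320 = 8.236 mg/L.
e^(−k_d t) = e^(−0.221×1.690) = 0.6883; e^(−k_r t) = e^(−0.653×1.690) = 0.3317.
D = 8.236 × (0.6883 − 0.3317) + 4.24 × 0.3317 = 2.937 + 1.406 = 4.344 mg/L.
DO = C_s − D = 9.75 − 4.344 = 5.406 mg/L.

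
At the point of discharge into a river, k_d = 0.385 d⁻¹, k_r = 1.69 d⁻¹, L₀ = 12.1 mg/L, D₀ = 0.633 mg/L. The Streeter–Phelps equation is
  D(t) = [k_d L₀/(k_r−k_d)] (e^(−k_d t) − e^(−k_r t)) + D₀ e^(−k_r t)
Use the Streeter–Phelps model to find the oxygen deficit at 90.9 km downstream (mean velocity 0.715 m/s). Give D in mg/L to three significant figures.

D ≈ 1.78 mg/L

Travel time t = x/v = 90.9 km / (0.715 m/s) = 90900 m / 0.715 m/s = 127100 s = 1.471 d.
k_d L₀/(k_r−k_d) = 0.385×12.1/(1.69−0.385) = 4.659/1.305 = 3.570 mg/L.
e^(−k_d t) = e^(−0.385×1.471) = 0.5675; e^(−k_r t) = e^(−1.69×1.471) = 0.08318.
D = 3.570 × (0.5675 − 0.08318) + 0.633 × 0.08318 = 1.729 + 0.05265 = 1.782 mg/L.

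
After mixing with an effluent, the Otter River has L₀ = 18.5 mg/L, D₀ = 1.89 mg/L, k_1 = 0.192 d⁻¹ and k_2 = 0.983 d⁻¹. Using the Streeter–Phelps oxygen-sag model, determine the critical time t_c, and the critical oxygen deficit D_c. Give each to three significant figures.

t_c ≈ 1.37 d; D_c ≈ 2.78 mg/L

At the critical point dD/dt = 0, so k_1 L₀ e^(−k_1 t) = k_2 D. Substituting D(t) from the Streeter–Phelps equation and solving for t gives
t_c = ln[(k_2/k_1)(1 − D₀(k_2−k_1)/(k_1 L₀))] / (k_2−k_1).
Here k_2−k_1 = 0.7910 d⁻¹ and 1 − D₀(k_2−k_1)/(k_1 L₀) = 1 − 1.89×0.7910/(0.192×18.5) = 0.5791, so
t_c = ln(5.120 × 0.5791) / 0.7910 = 1.087 / 0.7910 = 1.374 d.
L(t_c) = L₀ e^(−k_1 t_c) = 18.5 × 0.7681 = 14.21 mg/L, and at the critical point k_2 D_c = k_1 L, so D_c = (0.192/0.983) × 14.21 = 2.776 mg/L.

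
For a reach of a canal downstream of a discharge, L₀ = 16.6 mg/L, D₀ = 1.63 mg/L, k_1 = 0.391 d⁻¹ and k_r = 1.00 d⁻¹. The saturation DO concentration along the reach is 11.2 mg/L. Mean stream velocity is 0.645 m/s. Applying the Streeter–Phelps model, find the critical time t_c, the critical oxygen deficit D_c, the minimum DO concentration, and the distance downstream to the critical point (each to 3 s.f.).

t_c ≈ 1.27 d; D_c ≈ 3.95 mg/L; min DO ≈ 7.25 mg/L; x_c ≈ 70.7 km

With k_r/k_1 = 2.558 and 1 − D₀(k_r−k_1)/(k_1 L₀) = 0.8471,
t_c = ln(2.558 × 0.8471) / (1.00 − 0.391) = ln(2.166) / 0.6090 = 0.7731/0.6090 = 1.269 d.
L(t_c) = L₀ e^(−k_1 t_c) = 16.6 × 0.6088 = 10.11 mg/L, and at the critical point k_r D_c = k_1 L, so D_c = (0.391/1.00) × 10.11 = 3.951 mg/L.
Minimum DO = C_s − D_c = 11.2 − 3.951 = 7.249 mg/L.
x_c = v t_c = 0.645 m/s × 1.269 d × 86400 s/d = 70740 m ≈ 70.7 km.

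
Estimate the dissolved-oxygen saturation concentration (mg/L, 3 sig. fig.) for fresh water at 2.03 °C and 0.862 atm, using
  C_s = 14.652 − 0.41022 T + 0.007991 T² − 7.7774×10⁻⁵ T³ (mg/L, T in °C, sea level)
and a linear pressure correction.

C_s ≈ 11.9 mg/L

At sea level: C_s = 14.652 − 0.41022×2.03 + 0.007991×2.03² − 7.7774×10⁻⁵×2.03³ = 13.85 mg/L.
Pressure correction: C_s' = 13.85 × 0.862 = 11.94 mg/L.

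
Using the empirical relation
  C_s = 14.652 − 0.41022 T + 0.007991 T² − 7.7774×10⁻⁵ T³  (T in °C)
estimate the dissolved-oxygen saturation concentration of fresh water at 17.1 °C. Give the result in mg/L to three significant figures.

C_s = 14.652 − 0.41022×17.1 + 0.007991×17.1² − 7.7774×10⁻⁵×17.1³ = 9.585 mg/L.

C_s ≈ 9.58 mg/L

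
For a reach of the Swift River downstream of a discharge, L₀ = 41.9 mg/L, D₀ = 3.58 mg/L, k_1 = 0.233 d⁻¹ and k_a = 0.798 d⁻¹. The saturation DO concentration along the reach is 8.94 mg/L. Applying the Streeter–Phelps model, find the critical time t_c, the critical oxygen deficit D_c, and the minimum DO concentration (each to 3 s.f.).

t_c ≈ 1.77 d; D_c ≈ 8.10 mg/L; min DO ≈ 0.837 mg/L

With k_a/k_1 = 3.425 and 1 − D₀(k_a−k_1)/(k_1 L₀) = 0.7928,
t_c = ln(3.425 × 0.7928) / (0.798 − 0.233) = ln(2.715) / 0.5650 = 0.9989/0.5650 = 1.768 d.
D_c = (k_1/k_a) L₀ e^(−k_1 t_c) = (0.233/0.798) × 41.9 × e^(−0.233×1.768) = 0.2920 × 41.9 × 0.6624 = 8.103 mg/L.
Minimum DO = C_s − D_c = 8.94 − 8.103 = 0.8366 mg/L.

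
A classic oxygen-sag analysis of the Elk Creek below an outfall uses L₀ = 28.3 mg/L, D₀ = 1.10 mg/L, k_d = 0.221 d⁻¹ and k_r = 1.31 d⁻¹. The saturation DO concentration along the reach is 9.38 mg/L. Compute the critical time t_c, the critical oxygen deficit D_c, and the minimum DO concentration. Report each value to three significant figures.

t_c = [1/(k_r−k_d)] ln[(k_r/k_d)(1 − D₀(k_r−k_d)/(k_d L₀))]
= [1/(1.31−0.221)] ln[(1.31/0.221)(1 − 1.10×1.089/(0.221×28.3))]
= (1/1.089) ln[5.928 × 0.8085] = 0.9183 × ln(4.792) = 0.9183 × 1.567 = 1.439 d.
D_c = (k_d/k_r) L₀ e^(−k_d t_c) = (0.221/1.31) × 28.3 × e^(−0.221×1.439) = 0.1687 × 28.3 × 0.7276 = 3.474 mg/L.
Minimum DO = C_s − D_c = 9.38 − 3.474 = 5.906 mg/L.

t_c ≈ 1.44 d; D_c ≈ 3.47 mg/L; min DO ≈ 5.91 mg/L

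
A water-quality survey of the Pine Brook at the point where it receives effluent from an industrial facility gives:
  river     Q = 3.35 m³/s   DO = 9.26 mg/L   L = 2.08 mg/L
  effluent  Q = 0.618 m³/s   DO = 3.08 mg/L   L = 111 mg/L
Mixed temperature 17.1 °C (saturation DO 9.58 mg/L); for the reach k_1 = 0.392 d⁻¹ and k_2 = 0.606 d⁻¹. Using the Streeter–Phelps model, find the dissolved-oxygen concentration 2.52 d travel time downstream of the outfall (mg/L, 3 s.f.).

DO ≈ 3.89 mg/L

Mixed DO = (3.35×9.26 + 0.618×3.08)/(3.35+0.618) = 32.92/3.968 = 8.297 mg/L.
Mixed L₀ = (3.35×2.08 + 0.618×111)/(3.968) = 75.57/3.968 = 19.04 mg/L.
Initial deficit D₀ = C_s − DO₀ = 9.58 − 8.297 = 1.283 mg/L.
D(2.52) = [0.392×19.04/(0.606−0.392)](e^(−0.392×2.52) − e^(−0.606×2.52)) + 1.283 e^(−0.606×2.52)
= 34.88 × (0.3724 − 0.2172) + 1.283 × 0.2172 = 5.693 mg/L.
DO = 9.58 − 5.693 = 3.887 mg/L.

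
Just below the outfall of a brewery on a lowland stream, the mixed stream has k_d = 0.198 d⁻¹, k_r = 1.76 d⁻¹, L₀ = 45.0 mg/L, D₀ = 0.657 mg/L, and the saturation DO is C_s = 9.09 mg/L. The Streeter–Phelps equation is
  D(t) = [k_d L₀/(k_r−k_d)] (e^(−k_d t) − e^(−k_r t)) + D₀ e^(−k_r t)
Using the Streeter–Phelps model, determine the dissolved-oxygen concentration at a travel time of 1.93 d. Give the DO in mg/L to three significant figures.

k_d L₀/(k_r−k_d) = 0.198×45.0/(1.76−0.198) = 8.910/1.562 = 5.704 mg/L.
e^(−k_d t) = e^(−0.198×1.930) = 0.6824; e^(−k_r t) = e^(−1.76×1.930) = 0.03348.
D = 5.704 × (0.6824 − 0.03348) + 0.657 × 0.03348 = 3.702 + 0.02200 = 3.724 mg/L.
DO = C_s − D = 9.09 − 3.724 = 5.366 mg/L.

DO ≈ 5.37 mg/L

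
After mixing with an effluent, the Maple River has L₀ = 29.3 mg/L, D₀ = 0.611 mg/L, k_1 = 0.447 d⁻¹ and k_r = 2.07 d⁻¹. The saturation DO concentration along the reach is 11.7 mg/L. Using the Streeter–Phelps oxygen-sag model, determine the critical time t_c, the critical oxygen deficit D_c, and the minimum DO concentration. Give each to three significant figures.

With k_r/k_1 = 4.631 and 1 − D₀(k_r−k_1)/(k_1 L₀) = 0.9243,
t_c = ln(4.631 × 0.9243) / (2.07 − 0.447) = ln(4.280) / 1.623 = 1.454/1.623 = 0.8959 d.
D_c = (k_1/k_r) L₀ e^(−k_1 t_c) = (0.447/2.07) × 29.3 × e^(−0.447×0.8959) = 0.2159 × 29.3 × 0.6700 = 4.239 mg/L.
Minimum DO = C_s − D_c = 11.7 − 4.239 = 7.461 mg/L.

t_c ≈ 0.896 d; D_c ≈ 4.24 mg/L; min DO ≈ 7.46 mg/L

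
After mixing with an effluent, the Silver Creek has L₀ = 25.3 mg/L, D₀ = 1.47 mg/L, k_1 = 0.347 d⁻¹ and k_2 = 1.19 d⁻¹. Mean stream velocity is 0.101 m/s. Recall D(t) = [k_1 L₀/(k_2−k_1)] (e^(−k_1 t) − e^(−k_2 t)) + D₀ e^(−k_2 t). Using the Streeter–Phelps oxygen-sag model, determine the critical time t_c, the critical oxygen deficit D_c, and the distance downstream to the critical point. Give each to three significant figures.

t_c ≈ 1.28 d; D_c ≈ 4.73 mg/L; x_c ≈ 11.2 km

t_c = [1/(k_2−k_1)] ln[(k_2/k_1)(1 − D₀(k_2−k_1)/(k_1 L₀))]
= [1/(1.19−0.347)] ln[(1.19/0.347)(1 − 1.47×0.8430/(0.347×25.3))]
= (1/0.8430) ln[3.429 × 0.8588] = 1.186 × ln(2.945) = 1.186 × 1.080 = 1.281 d.
L(t_c) = L₀ e^(−k_1 t_c) = 25.3 × 0.6411 = 16.22 mg/L, and at the critical point k_2 D_c = k_1 L, so D_c = (0.347/1.19) × 16.22 = 4.729 mg/L.
x_c = v t_c = 0.101 m/s × 1.281 d × 86400 s/d = 11180 m ≈ 11.2 km.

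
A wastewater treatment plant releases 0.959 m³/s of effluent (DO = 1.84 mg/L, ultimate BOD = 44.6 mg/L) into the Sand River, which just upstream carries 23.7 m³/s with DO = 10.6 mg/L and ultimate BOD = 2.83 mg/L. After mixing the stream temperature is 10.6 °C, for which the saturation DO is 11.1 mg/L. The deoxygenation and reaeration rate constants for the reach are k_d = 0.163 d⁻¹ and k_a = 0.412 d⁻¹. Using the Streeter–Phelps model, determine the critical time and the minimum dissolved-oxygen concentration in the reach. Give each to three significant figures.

Mixed DO = (23.7×10.6 + 0.959×1.84)/(23.7+0.959) = 253.0/24.66 = 10.26 mg/L.
Mixed L₀ = (23.7×2.83 + 0.959×44.6)/(24.66) = 109.8/24.66 = 4.454 mg/L.
Initial deficit D₀ = C_s − DO₀ = 11.1 − 10.26 = 0.8407 mg/L.
t_c = (1/0.2490) ln[(0.412/0.163)(1 − 0.8407×0.2490/(0.163×4.454))] = 4.016 × ln(1.799) = 2.358 d.
D_c = (0.163/0.412) × 4.454 × e^(−0.163×2.358) = 0.3956 × 4.454 × 0.6809 = 1.200 mg/L.
Minimum DO = 11.1 − 1.200 = 9.900 mg/L.

t_c ≈ 2.36 d; minimum DO ≈ 9.90 mg/L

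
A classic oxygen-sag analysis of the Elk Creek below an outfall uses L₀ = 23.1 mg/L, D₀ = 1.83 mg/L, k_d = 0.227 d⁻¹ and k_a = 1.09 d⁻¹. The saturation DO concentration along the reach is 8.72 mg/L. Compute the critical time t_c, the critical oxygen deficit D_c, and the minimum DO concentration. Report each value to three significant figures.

t_c ≈ 1.40 d; D_c ≈ 3.50 mg/L; min DO ≈ 5.22 mg/L

t_c = [1/(k_a−k_d)] ln[(k_a/k_d)(1 − D₀(k_a−k_d)/(k_d L₀))]
= [1/(1.09−0.227)] ln[(1.09/0.227)(1 − 1.83×0.8630/(0.227×23.1))]
= (1/0.8630) ln[4.802 × 0.6988] = 1.159 × ln(3.356) = 1.159 × 1.211 = 1.403 d.
D_c = (k_d/k_a) L₀ e^(−k_d t_c) = (0.227/1.09) × 23.1 × e^(−0.227×1.403) = 0.2083 × 23.1 × 0.7273 = 3.499 mg/L.
Minimum DO = C_s − D_c = 8.72 − 3.499 = 5.221 mg/L.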